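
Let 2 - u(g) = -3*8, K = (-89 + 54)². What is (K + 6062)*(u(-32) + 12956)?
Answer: 94599834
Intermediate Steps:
K = 1225 (K = (-35)² = 1225)
u(g) = 26 (u(g) = 2 - (-3)*8 = 2 - 1*(-24) = 2 + 24 = 26)
(K + 6062)*(u(-32) + 12956) = (1225 + 6062)*(26 + 12956) = 7287*12982 = 94599834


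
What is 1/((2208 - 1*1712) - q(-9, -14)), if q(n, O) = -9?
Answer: 1/505 ≈ 0.0019802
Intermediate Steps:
1/((2208 - 1*1712) - q(-9, -14)) = 1/((2208 - 1*1712) - 1*(-9)) = 1/((2208 - 1712) + 9) = 1/(496 + 9) = 1/505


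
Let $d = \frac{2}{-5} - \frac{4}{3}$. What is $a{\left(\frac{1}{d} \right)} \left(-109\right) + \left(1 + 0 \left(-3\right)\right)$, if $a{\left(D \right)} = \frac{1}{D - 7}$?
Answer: $\frac{3031}{197} \approx 15.386$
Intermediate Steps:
$d = - \frac{26}{15}$ ($d = 2 \left(- \frac{1}{5}\right) - \frac{4}{3} = - \frac{2}{5} - \frac{4}{3} = - \frac{26}{15} \approx -1.7333$)
$a{\left(D \right)} = \frac{1}{-7 + D}$
$a{\left(\frac{1}{d} \right)} \left(-109\right) + \left(1 + 0 \left(-3\right)\right) = \frac{1}{-7 + \frac{1}{- \frac{26}{15}}} \left(-109\right) + \left(1 + 0 \left(-3\right)\right) = \frac{1}{-7 - \frac{15}{26}} \left(-109\right) + \left(1 + 0\right) = \frac{1}{- \frac{197}{26}} \left(-109\right) + 1 = \left(- \frac{26}{197}\right) \left(-109\right) + 1 = \frac{2834}{197} + 1 = \frac{3031}{197}$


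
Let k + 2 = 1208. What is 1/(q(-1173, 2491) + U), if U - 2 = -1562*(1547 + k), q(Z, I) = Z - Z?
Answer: -1/4300184 ≈ -2.3255e-7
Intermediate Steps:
k = 1206 (k = -2 + 1208 = 1206)
q(Z, I) = 0
U = -4300184 (U = 2 - 1562*(1547 + 1206) = 2 - 1562*2753 = 2 - 4300186 = -4300184)
1/(q(-1173, 2491) + U) = 1/(0 - 4300184) = 1/(-4300184) = -1/4300184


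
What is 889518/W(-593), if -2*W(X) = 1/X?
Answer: 1054968348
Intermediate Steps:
W(X) = -1/(2*X)
889518/W(-593) = 889518/((-½/(-593))) = 889518/((-½*(-1/593))) = 889518/(1/1186) = 889518*1186 = 1054968348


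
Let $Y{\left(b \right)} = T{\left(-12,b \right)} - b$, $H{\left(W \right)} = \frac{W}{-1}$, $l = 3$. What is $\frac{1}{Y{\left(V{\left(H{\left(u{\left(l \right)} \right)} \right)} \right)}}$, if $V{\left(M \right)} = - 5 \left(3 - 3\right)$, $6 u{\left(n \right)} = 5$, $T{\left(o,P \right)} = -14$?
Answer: $- \frac{1}{14} \approx -0.071429$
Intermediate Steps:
$u{\left(n \right)} = \frac{5}{6}$ ($u{\left(n \right)} = \frac{1}{6} \cdot 5 = \frac{5}{6}$)
$H{\left(W \right)} = - W$ ($H{\left(W \right)} = W \left(-1\right) = - W$)
$V{\left(M \right)} = 0$ ($V{\left(M \right)} = \left(-5\right) 0 = 0$)
$Y{\left(b \right)} = -14 - b$
$\frac{1}{Y{\left(V{\left(H{\left(u{\left(l \right)} \right)} \right)} \right)}} = \frac{1}{-14 - 0} = \frac{1}{-14 + 0} = \frac{1}{-14} = - \frac{1}{14}$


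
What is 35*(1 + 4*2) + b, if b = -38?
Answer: 277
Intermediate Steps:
35*(1 + 4*2) + b = 35*(1 + 4*2) - 38 = 35*(1 + 8) - 38 = 35*9 - 38 = 315 - 38 = 277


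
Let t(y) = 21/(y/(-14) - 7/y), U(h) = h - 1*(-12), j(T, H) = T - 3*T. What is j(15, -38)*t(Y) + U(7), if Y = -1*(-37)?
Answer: 39357/163 ≈ 241.45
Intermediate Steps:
j(T, H) = -2*T
U(h) = 12 + h (U(h) = h + 12 = 12 + h)
Y = 37
t(y) = 21/(-7/y - y/14) (t(y) = 21/(y*(-1/14) - 7/y) = 21/(-y/14 - 7/y) = 21/(-7/y - y/14))
j(15, -38)*t(Y) + U(7) = (-2*15)*(-294*37/(98 + 37²)) + (12 + 7) = -(-8820)*37/(98 + 1369) + 19 = -(-8820)*37/1467 + 19 = -30*(-3626/489) + 19 = 36260/163 + 19 = 39357/163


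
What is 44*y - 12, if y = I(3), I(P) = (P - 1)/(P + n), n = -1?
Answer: 32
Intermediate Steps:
I(P) = 1 (I(P) = (P - 1)/(P - 1) = (-1 + P)/(-1 + P) = 1)
y = 1
44*y - 12 = 44*1 - 12 = 44 - 12 = 32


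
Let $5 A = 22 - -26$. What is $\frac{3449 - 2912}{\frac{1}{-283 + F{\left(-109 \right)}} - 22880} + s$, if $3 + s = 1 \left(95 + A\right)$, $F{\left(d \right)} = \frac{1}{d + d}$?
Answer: $\frac{716917912469}{7057909090} \approx 101.58$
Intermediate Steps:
$F{\left(d \right)} = \frac{1}{2 d}$
$A = \frac{48}{5}$ ($A = \frac{22 - -26}{5} = \frac{22 + 26}{5} = \frac{1}{5} \cdot 48 = \frac{48}{5} \approx 9.6$)
$s = \frac{508}{5}$ ($s = -3 + 1 \left(95 + \frac{48}{5}\right) = -3 + 1 \cdot \frac{523}{5} = -3 + \frac{523}{5} = \frac{508}{5} \approx 101.6$)
$\frac{3449 - 2912}{\frac{1}{-283 + F{\left(-109 \right)}} - 22880} + s = \frac{3449 - 2912}{\frac{1}{-283 + \frac{1}{2 \left(-109\right)}} - 22880} + \frac{508}{5} = \frac{537}{\frac{1}{-283 + \frac{1}{2} \left(- \frac{1}{109}\right)} - 22880} + \frac{508}{5} = \frac{537}{\frac{1}{-283 - \frac{1}{218}} - 22880} + \frac{508}{5} = \frac{537}{\frac{1}{- \frac{61695}{218}} - 22880} + \frac{508}{5} = \frac{537}{- \frac{218}{61695} - 22880} + \frac{508}{5} = \frac{537}{- \frac{1411581818}{61695}} + \frac{508}{5} = 537 \left(- \frac{61695}{1411581818}\right) + \frac{508}{5} = - \frac{33130215}{1411581818} + \frac{508}{5} = \frac{716917912469}{7057909090}$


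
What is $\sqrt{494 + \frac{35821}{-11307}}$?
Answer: $\frac{\sqrt{62752006959}}{11307} \approx 22.155$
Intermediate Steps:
$\sqrt{494 + \frac{35821}{-11307}} = \sqrt{494 + 35821 \left(- \frac{1}{11307}\right)} = \sqrt{494 - \frac{35821}{11307}} = \sqrt{\frac{5549837}{11307}} = \frac{\sqrt{62752006959}}{11307}$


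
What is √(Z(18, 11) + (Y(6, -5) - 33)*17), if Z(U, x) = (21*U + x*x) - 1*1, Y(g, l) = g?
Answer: √39 ≈ 6.2450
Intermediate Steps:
Z(U, x) = -1 + x² + 21*U (Z(U, x) = (21*U + x²) - 1 = (x² + 21*U) - 1 = -1 + x² + 21*U)
√(Z(18, 11) + (Y(6, -5) - 33)*17) = √((-1 + 11² + 21*18) + (6 - 33)*17) = √((-1 + 121 + 378) - 27*17) = √(498 - 459) = √39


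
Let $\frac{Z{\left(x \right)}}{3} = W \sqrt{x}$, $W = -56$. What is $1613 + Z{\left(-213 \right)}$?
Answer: $1613 - 168 i \sqrt{213} \approx 1613.0 - 2451.9 i$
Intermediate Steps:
$Z{\left(x \right)} = - 168 \sqrt{x}$ ($Z{\left(x \right)} = 3 \left(- 56 \sqrt{x}\right) = - 168 \sqrt{x}$)
$1613 + Z{\left(-213 \right)} = 1613 - 168 \sqrt{-213} = 1613 - 168 i \sqrt{213}$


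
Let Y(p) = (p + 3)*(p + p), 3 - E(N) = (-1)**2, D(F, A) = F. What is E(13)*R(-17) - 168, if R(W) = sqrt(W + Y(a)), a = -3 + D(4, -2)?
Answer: -168 + 6*I ≈ -168.0 + 6.0*I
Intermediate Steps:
E(N) = 2 (E(N) = 3 - 1*(-1)**2 = 3 - 1*1 = 3 - 1 = 2)
a = 1 (a = -3 + 4 = 1)
Y(p) = 2*p*(3 + p) (Y(p) = (3 + p)*(2*p) = 2*p*(3 + p))
R(W) = sqrt(8 + W) (R(W) = sqrt(W + 2*1*(3 + 1)) = sqrt(W + 2*1*4) = sqrt(W + 8) = sqrt(8 + W))
E(13)*R(-17) - 168 = 2*sqrt(8 - 17) - 168 = 2*sqrt(-9) - 168 = 2*(3*I) - 168 = 6*I - 168 = -168 + 6*I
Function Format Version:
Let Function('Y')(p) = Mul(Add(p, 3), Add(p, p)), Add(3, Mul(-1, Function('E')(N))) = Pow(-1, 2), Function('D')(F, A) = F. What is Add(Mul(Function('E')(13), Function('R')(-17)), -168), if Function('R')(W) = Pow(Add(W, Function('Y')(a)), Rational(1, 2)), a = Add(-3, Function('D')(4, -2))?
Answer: Add(-168, Mul(6, I)) ≈ Add(-168.00, Mul(6.0000, I))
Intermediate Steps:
Function('E')(N) = 2 (Function('E')(N) = Add(3, Mul(-1, Pow(-1, 2))) = Add(3, Mul(-1, 1)) = Add(3, -1) = 2)
a = 1 (a = Add(-3, 4) = 1)
Function('Y')(p) = Mul(2, p, Add(3, p)) (Function('Y')(p) = Mul(Add(3, p), Mul(2, p)) = Mul(2, p, Add(3, p)))
Function('R')(W) = Pow(Add(8, W), Rational(1, 2)) (Function('R')(W) = Pow(Add(W, Mul(2, 1, Add(3, 1))), Rational(1, 2)) = Pow(Add(W, Mul(2, 1, 4)), Rational(1, 2)) = Pow(Add(W, 8), Rational(1, 2)) = Pow(Add(8, W), Rational(1, 2)))
Add(Mul(Function('E')(13), Function('R')(-17)), -168) = Add(Mul(2, Pow(Add(8, -17), Rational(1, 2))), -168) = Add(Mul(2, Pow(-9, Rational(1, 2))), -168) = Add(Mul(2, Mul(3, I)), -168) = Add(Mul(6, I), -168) = Add(-168, Mul(6, I))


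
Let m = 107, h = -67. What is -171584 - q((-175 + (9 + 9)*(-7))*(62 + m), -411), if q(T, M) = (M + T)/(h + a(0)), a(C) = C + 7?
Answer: -517316/3 ≈ -1.7244e+5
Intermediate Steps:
a(C) = 7 + C
q(T, M) = -M/60 - T/60 (q(T, M) = (M + T)/(-67 + (7 + 0)) = (M + T)/(-67 + 7) = (M + T)/(-60) = (M + T)*(-1/60) = -M/60 - T/60)
-171584 - q((-175 + (9 + 9)*(-7))*(62 + m), -411) = -171584 - (-1/60*(-411) - (-175 + (9 + 9)*(-7))*(62 + 107)/60) = -171584 - (137/20 - (-175 + 18*(-7))*169/60) = -171584 - (137/20 - (-175 - 126)*169/60) = -171584 - (137/20 - (-301)*169/60) = -171584 - (137/20 - 1/60*(-50869)) = -171584 - (137/20 + 50869/60) = -171584 - 1*2564/3 = -171584 - 2564/3 = -517316/3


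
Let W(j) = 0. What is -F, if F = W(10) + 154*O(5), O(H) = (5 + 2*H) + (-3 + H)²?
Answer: -2926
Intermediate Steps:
O(H) = 5 + (-3 + H)² + 2*H
F = 2926 (F = 0 + 154*(14 + 5² - 4*5) = 0 + 154*(14 + 25 - 20) = 0 + 154*19 = 0 + 2926 = 2926)
-F = -1*2926 = -2926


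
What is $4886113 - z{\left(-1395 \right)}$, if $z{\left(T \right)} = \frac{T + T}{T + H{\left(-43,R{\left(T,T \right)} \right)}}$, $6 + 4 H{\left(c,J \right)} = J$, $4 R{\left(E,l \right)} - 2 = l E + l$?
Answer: $\frac{587032276949}{120143} \approx 4.8861 \cdot 10^{6}$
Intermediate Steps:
$R{\left(E,l \right)} = \frac{1}{2} + \frac{l}{4} + \frac{E l}{4}$ ($R{\left(E,l \right)} = \frac{1}{2} + \frac{l E + l}{4} = \frac{1}{2} + \frac{E l + l}{4} = \frac{1}{2} + \frac{l + E l}{4} = \frac{1}{2} + \left(\frac{l}{4} + \frac{E l}{4}\right) = \frac{1}{2} + \frac{l}{4} + \frac{E l}{4}$)
$H{\left(c,J \right)} = - \frac{3}{2} + \frac{J}{4}$
$z{\left(T \right)} = \frac{2 T}{- \frac{11}{8} + \frac{T^{2}}{16} + \frac{17 T}{16}}$ ($z{\left(T \right)} = \frac{T + T}{T + \left(- \frac{3}{2} + \frac{\frac{1}{2} + \frac{T}{4} + \frac{T T}{4}}{4}\right)} = \frac{2 T}{T + \left(- \frac{3}{2} + \frac{\frac{1}{2} + \frac{T}{4} + \frac{T^{2}}{4}}{4}\right)} = \frac{2 T}{T - \left(\frac{11}{8} - \frac{T}{16} - \frac{T^{2}}{16}\right)} = \frac{2 T}{T + \left(- \frac{11}{8} + \frac{T}{16} + \frac{T^{2}}{16}\right)} = \frac{2 T}{- \frac{11}{8} + \frac{T^{2}}{16} + \frac{17 T}{16}}$)
$4886113 - z{\left(-1395 \right)} = 4886113 - 32 \left(-1395\right) \frac{1}{-22 + \left(-1395\right)^{2} + 17 \left(-1395\right)} = 4886113 - 32 \left(-1395\right) \frac{1}{-22 + 1946025 - 23715} = 4886113 - 32 \left(-1395\right) \frac{1}{1922288} = 4886113 - - \frac{2790}{120143} = 4886113 + \frac{2790}{120143} = \frac{587032276949}{120143}$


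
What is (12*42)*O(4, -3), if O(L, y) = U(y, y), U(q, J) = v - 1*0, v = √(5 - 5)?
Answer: 0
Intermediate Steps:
v = 0 (v = √0 = 0)
U(q, J) = 0 (U(q, J) = 0 - 1*0 = 0 + 0 = 0)
O(L, y) = 0
(12*42)*O(4, -3) = (12*42)*0 = 504*0 = 0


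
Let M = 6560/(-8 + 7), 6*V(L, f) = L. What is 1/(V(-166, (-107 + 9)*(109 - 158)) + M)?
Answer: -3/19763 ≈ -0.00015180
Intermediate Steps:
V(L, f) = L/6
M = -6560 (M = 6560/(-1) = -1*6560 = -6560)
1/(V(-166, (-107 + 9)*(109 - 158)) + M) = 1/((⅙)*(-166) - 6560) = 1/(-83/3 - 6560) = 1/(-19763/3) = -3/19763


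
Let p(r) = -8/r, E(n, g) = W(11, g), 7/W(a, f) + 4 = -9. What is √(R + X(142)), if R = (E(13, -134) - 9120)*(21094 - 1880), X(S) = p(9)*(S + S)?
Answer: I*√1577180506/3 ≈ 13238.0*I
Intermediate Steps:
W(a, f) = -7/13 (W(a, f) = 7/(-4 - 9) = 7/(-13) = 7*(-1/13) = -7/13)
E(n, g) = -7/13
X(S) = -16*S/9 (X(S) = (-8/9)*(S + S) = (-8*⅑)*(2*S) = -16*S/9)
R = -175242026 (R = (-7/13 - 9120)*(21094 - 1880) = -118567/13*19214 = -175242026)
√(R + X(142)) = √(-175242026 - 16/9*142) = √(-175242026 - 2272/9) = √(-1577180506/9) = I*√1577180506/3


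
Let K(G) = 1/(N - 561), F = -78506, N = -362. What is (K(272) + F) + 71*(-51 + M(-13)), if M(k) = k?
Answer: -76655151/923 ≈ -83050.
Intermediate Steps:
K(G) = -1/923 (K(G) = 1/(-362 - 561) = 1/(-923) = -1/923)
(K(272) + F) + 71*(-51 + M(-13)) = (-1/923 - 78506) + 71*(-51 - 13) = -72461039/923 + 71*(-64) = -72461039/923 - 4544 = -76655151/923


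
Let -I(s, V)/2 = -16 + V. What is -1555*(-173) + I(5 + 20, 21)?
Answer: 269005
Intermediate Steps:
I(s, V) = 32 - 2*V (I(s, V) = -2*(-16 + V) = 32 - 2*V)
-1555*(-173) + I(5 + 20, 21) = -1555*(-173) + (32 - 2*21) = 269015 + (32 - 42) = 269015 - 10 = 269005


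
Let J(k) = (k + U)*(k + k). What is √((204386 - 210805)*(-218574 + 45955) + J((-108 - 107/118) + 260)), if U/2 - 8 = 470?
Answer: √15433026164710/118 ≈ 33292.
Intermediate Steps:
U = 956 (U = 16 + 2*470 = 16 + 940 = 956)
J(k) = 2*k*(956 + k) (J(k) = (k + 956)*(k + k) = (956 + k)*(2*k) = 2*k*(956 + k))
√((204386 - 210805)*(-218574 + 45955) + J((-108 - 107/118) + 260)) = √((204386 - 210805)*(-218574 + 45955) + 2*((-108 - 107/118) + 260)*(956 + ((-108 - 107/118) + 260))) = √(-6419*(-172619) + 2*((-108 - 107*1/118) + 260)*(956 + ((-108 - 107*1/118) + 260))) = √(1108041361 + 2*((-108 - 107/118) + 260)*(956 + ((-108 - 107/118) + 260))) = √(1108041361 + 2*(-12851/118 + 260)*(956 + (-12851/118 + 260))) = √(1108041361 + 2*(17829/118)*(956 + 17829/118)) = √(1108041361 + 2*(17829/118)*(130637/118)) = √(1108041361 + 2329127073/6962) = √(7716513082355/6962) = √15433026164710/118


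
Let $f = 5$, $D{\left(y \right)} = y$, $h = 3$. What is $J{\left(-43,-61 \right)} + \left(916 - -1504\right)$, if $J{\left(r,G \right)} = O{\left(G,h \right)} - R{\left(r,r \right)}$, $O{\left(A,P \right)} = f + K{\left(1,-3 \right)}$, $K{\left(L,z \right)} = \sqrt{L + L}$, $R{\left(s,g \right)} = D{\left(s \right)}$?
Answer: $2468 + \sqrt{2} \approx 2469.4$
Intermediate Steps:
$R{\left(s,g \right)} = s$
$K{\left(L,z \right)} = \sqrt{2} \sqrt{L}$ ($K{\left(L,z \right)} = \sqrt{2 L} = \sqrt{2} \sqrt{L}$)
$O{\left(A,P \right)} = 5 + \sqrt{2}$ ($O{\left(A,P \right)} = 5 + \sqrt{2} \sqrt{1} = 5 + \sqrt{2} \cdot 1 = 5 + \sqrt{2}$)
$J{\left(r,G \right)} = 5 + \sqrt{2} - r$ ($J{\left(r,G \right)} = \left(5 + \sqrt{2}\right) - r = 5 + \sqrt{2} - r$)
$J{\left(-43,-61 \right)} + \left(916 - -1504\right) = \left(5 + \sqrt{2} - -43\right) + \left(916 - -1504\right) = \left(5 + \sqrt{2} + 43\right) + \left(916 + 1504\right) = \left(48 + \sqrt{2}\right) + 2420 = 2468 + \sqrt{2}$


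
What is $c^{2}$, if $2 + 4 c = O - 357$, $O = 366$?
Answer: $\frac{49}{16} \approx 3.0625$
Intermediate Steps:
$c = \frac{7}{4}$ ($c = - \frac{1}{2} + \frac{366 - 357}{4} = - \frac{1}{2} + \frac{1}{4} \cdot 9 = - \frac{1}{2} + \frac{9}{4} = \frac{7}{4} \approx 1.75$)
$c^{2} = \left(\frac{7}{4}\right)^{2} = \frac{49}{16}$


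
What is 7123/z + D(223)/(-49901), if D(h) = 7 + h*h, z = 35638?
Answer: -1417046745/1778371838 ≈ -0.79682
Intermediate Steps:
D(h) = 7 + h²
7123/z + D(223)/(-49901) = 7123/35638 + (7 + 223²)/(-49901) = 7123*(1/35638) + (7 + 49729)*(-1/49901) = 7123/35638 + 49736*(-1/49901) = 7123/35638 - 49736/49901 = -1417046745/1778371838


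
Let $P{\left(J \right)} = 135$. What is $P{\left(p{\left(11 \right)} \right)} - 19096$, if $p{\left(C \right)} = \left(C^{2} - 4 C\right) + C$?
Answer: $-18961$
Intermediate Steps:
$p{\left(C \right)} = C^{2} - 3 C$
$P{\left(p{\left(11 \right)} \right)} - 19096 = 135 - 19096 = -18961$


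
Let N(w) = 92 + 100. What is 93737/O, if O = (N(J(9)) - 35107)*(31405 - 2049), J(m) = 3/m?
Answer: -93737/1024964740 ≈ -9.1454e-5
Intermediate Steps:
N(w) = 192
O = -1024964740 (O = (192 - 35107)*(31405 - 2049) = -34915*29356 = -1024964740)
93737/O = 93737/(-1024964740) = 93737*(-1/1024964740) = -93737/1024964740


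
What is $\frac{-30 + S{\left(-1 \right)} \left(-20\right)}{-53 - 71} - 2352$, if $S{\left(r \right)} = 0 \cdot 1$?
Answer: $- \frac{145809}{62} \approx -2351.8$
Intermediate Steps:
$S{\left(r \right)} = 0$
$\frac{-30 + S{\left(-1 \right)} \left(-20\right)}{-53 - 71} - 2352 = \frac{-30 + 0 \left(-20\right)}{-53 - 71} - 2352 = \frac{-30 + 0}{-124} - 2352 = \left(-30\right) \left(- \frac{1}{124}\right) - 2352 = \frac{15}{62} - 2352 = - \frac{145809}{62}$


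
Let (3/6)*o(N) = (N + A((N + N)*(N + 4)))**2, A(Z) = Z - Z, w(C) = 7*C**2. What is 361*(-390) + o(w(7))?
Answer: 94508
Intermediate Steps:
A(Z) = 0
o(N) = 2*N**2 (o(N) = 2*(N + 0)**2 = 2*N**2)
361*(-390) + o(w(7)) = 361*(-390) + 2*(7*7**2)**2 = -140790 + 2*(7*49)**2 = -140790 + 2*343**2 = -140790 + 2*117649 = -140790 + 235298 = 94508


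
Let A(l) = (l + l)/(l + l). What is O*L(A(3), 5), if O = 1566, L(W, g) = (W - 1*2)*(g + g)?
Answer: -15660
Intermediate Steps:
A(l) = 1 (A(l) = (2*l)/((2*l)) = (2*l)*(1/(2*l)) = 1)
L(W, g) = 2*g*(-2 + W) (L(W, g) = (W - 2)*(2*g) = (-2 + W)*(2*g) = 2*g*(-2 + W))
O*L(A(3), 5) = 1566*(2*5*(-2 + 1)) = 1566*(2*5*(-1)) = 1566*(-10) = -15660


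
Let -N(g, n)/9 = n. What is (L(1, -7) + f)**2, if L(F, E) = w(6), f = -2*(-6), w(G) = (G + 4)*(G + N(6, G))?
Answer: 219024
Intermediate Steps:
N(g, n) = -9*n
w(G) = -8*G*(4 + G) (w(G) = (G + 4)*(G - 9*G) = (4 + G)*(-8*G) = -8*G*(4 + G))
f = 12
L(F, E) = -480 (L(F, E) = 8*6*(-4 - 1*6) = 8*6*(-4 - 6) = 8*6*(-10) = -480)
(L(1, -7) + f)**2 = (-480 + 12)**2 = (-468)**2 = 219024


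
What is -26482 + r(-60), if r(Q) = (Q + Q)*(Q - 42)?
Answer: -14242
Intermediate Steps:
r(Q) = 2*Q*(-42 + Q) (r(Q) = (2*Q)*(-42 + Q) = 2*Q*(-42 + Q))
-26482 + r(-60) = -26482 + 2*(-60)*(-42 - 60) = -26482 + 2*(-60)*(-102) = -26482 + 12240 = -14242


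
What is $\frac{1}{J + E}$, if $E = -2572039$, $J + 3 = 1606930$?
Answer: $- \frac{1}{965112} \approx -1.0361 \cdot 10^{-6}$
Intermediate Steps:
$J = 1606927$ ($J = -3 + 1606930 = 1606927$)
$\frac{1}{J + E} = \frac{1}{1606927 - 2572039} = \frac{1}{-965112} = - \frac{1}{965112}$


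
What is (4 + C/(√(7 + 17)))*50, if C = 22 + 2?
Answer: 200 + 100*√6 ≈ 444.95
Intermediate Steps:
C = 24
(4 + C/(√(7 + 17)))*50 = (4 + 24/(√(7 + 17)))*50 = (4 + 24/(√24))*50 = (4 + 24/((2*√6)))*50 = (4 + 24*(√6/12))*50 = (4 + 2*√6)*50 = 200 + 100*√6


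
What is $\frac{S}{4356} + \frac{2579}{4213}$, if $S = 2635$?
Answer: $\frac{2030489}{1668348} \approx 1.2171$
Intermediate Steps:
$\frac{S}{4356} + \frac{2579}{4213} = \frac{2635}{4356} + \frac{2579}{4213} = \frac{2030489}{1668348}$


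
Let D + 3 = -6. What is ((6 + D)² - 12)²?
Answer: 9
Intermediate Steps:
D = -9 (D = -3 - 6 = -9)
((6 + D)² - 12)² = ((6 - 9)² - 12)² = ((-3)² - 12)² = (9 - 12)² = (-3)² = 9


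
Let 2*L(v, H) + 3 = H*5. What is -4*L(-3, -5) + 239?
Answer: 295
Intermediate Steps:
L(v, H) = -3/2 + 5*H/2 (L(v, H) = -3/2 + (H*5)/2 = -3/2 + (5*H)/2 = -3/2 + 5*H/2)
-4*L(-3, -5) + 239 = -4*(-3/2 + (5/2)*(-5)) + 239 = -4*(-3/2 - 25/2) + 239 = -4*(-14) + 239 = 56 + 239 = 295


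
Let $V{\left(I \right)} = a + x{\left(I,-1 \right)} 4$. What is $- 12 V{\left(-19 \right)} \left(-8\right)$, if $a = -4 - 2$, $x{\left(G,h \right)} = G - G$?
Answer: $-576$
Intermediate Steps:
$x{\left(G,h \right)} = 0$
$a = -6$
$V{\left(I \right)} = -6$ ($V{\left(I \right)} = -6 + 0 \cdot 4 = -6 + 0 = -6$)
$- 12 V{\left(-19 \right)} \left(-8\right) = \left(-12\right) \left(-6\right) \left(-8\right) = 72 \left(-8\right) = -576$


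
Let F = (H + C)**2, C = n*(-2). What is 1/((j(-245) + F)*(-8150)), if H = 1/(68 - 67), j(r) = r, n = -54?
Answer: -1/94833400 ≈ -1.0545e-8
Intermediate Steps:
H = 1 (H = 1/1 = 1)
C = 108 (C = -54*(-2) = 108)
F = 11881 (F = (1 + 108)**2 = 109**2 = 11881)
1/((j(-245) + F)*(-8150)) = 1/((-245 + 11881)*(-8150)) = -1/8150/11636 = (1/11636)*(-1/8150) = -1/94833400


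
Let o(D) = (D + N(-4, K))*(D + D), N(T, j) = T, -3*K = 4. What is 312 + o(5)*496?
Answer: 5272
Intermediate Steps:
K = -4/3 (K = -⅓*4 = -4/3 ≈ -1.3333)
o(D) = 2*D*(-4 + D) (o(D) = (D - 4)*(D + D) = (-4 + D)*(2*D) = 2*D*(-4 + D))
312 + o(5)*496 = 312 + (2*5*(-4 + 5))*496 = 312 + (2*5*1)*496 = 312 + 10*496 = 312 + 4960 = 5272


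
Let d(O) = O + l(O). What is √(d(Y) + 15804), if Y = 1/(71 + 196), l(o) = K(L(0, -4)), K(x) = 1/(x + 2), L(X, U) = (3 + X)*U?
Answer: √112664449410/2670 ≈ 125.71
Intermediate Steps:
L(X, U) = U*(3 + X)
K(x) = 1/(2 + x)
l(o) = -⅒ (l(o) = 1/(2 - 4*(3 + 0)) = 1/(2 - 4*3) = 1/(2 - 12) = 1/(-10) = -⅒)
Y = 1/267 ≈ 0.0037453
d(O) = -⅒ + O (d(O) = O - ⅒ = -⅒ + O)
√(d(Y) + 15804) = √((-⅒ + 1/267) + 15804) = √(-257/2670 + 15804) = √(42196423/2670) = √112664449410/2670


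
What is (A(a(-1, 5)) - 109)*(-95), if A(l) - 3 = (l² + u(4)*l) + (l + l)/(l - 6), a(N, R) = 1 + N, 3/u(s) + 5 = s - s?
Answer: 10070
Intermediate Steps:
u(s) = -⅗ (u(s) = 3/(-5 + (s - s)) = 3/(-5 + 0) = 3/(-5) = 3*(-⅕) = -⅗)
A(l) = 3 + l² - 3*l/5 + 2*l/(-6 + l) (A(l) = 3 + ((l² - 3*l/5) + (l + l)/(l - 6)) = 3 + ((l² - 3*l/5) + (2*l)/(-6 + l)) = 3 + ((l² - 3*l/5) + 2*l/(-6 + l)) = 3 + (l² - 3*l/5 + 2*l/(-6 + l)) = 3 + l² - 3*l/5 + 2*l/(-6 + l))
(A(a(-1, 5)) - 109)*(-95) = ((-90 - 33*(1 - 1)² + 5*(1 - 1)³ + 43*(1 - 1))/(5*(-6 + (1 - 1))) - 109)*(-95) = ((-90 - 33*0² + 5*0³ + 43*0)/(5*(-6 + 0)) - 109)*(-95) = ((⅕)*(-90 - 33*0 + 5*0 + 0)/(-6) - 109)*(-95) = ((⅕)*(-⅙)*(-90 + 0 + 0 + 0) - 109)*(-95) = ((⅕)*(-⅙)*(-90) - 109)*(-95) = (3 - 109)*(-95) = -106*(-95) = 10070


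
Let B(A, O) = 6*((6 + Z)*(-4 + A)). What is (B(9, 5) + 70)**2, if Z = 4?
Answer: 136900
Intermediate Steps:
B(A, O) = -240 + 60*A (B(A, O) = 6*((6 + 4)*(-4 + A)) = 6*(10*(-4 + A)) = 6*(-40 + 10*A) = -240 + 60*A)
(B(9, 5) + 70)**2 = ((-240 + 60*9) + 70)**2 = ((-240 + 540) + 70)**2 = (300 + 70)**2 = 370**2 = 136900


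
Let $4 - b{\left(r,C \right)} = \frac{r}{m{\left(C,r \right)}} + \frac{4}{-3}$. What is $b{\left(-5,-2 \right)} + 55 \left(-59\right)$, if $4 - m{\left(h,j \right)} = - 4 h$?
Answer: $- \frac{38891}{12} \approx -3240.9$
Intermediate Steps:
$m{\left(h,j \right)} = 4 + 4 h$ ($m{\left(h,j \right)} = 4 - - 4 h = 4 + 4 h$)
$b{\left(r,C \right)} = \frac{16}{3} - \frac{r}{4 + 4 C}$ ($b{\left(r,C \right)} = 4 - \left(\frac{r}{4 + 4 C} + \frac{4}{-3}\right) = 4 - \left(\frac{r}{4 + 4 C} + 4 \left(- \frac{1}{3}\right)\right) = 4 - \left(\frac{r}{4 + 4 C} - \frac{4}{3}\right) = 4 - \left(- \frac{4}{3} + \frac{r}{4 + 4 C}\right) = \frac{16}{3} - \frac{r}{4 + 4 C}$)
$b{\left(-5,-2 \right)} + 55 \left(-59\right) = \frac{64 - -15 + 64 \left(-2\right)}{12 \left(1 - 2\right)} + 55 \left(-59\right) = \frac{64 + 15 - 128}{12 \left(-1\right)} - 3245 = \frac{1}{12} \left(-1\right) \left(-49\right) - 3245 = \frac{49}{12} - 3245 = - \frac{38891}{12}$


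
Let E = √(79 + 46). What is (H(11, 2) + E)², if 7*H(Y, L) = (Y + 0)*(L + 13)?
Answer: 33350/49 + 1650*√5/7 ≈ 1207.7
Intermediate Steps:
E = 5*√5 (E = √125 = 5*√5 ≈ 11.180)
H(Y, L) = Y*(13 + L)/7 (H(Y, L) = ((Y + 0)*(L + 13))/7 = (Y*(13 + L))/7 = Y*(13 + L)/7)
(H(11, 2) + E)² = ((⅐)*11*(13 + 2) + 5*√5)² = ((⅐)*11*15 + 5*√5)² = (165/7 + 5*√5)²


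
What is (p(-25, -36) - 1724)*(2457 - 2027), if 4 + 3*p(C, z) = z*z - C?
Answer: -552550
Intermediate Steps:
p(C, z) = -4/3 - C/3 + z²/3 (p(C, z) = -4/3 + (z*z - C)/3 = -4/3 + (z² - C)/3 = -4/3 + (-C/3 + z²/3) = -4/3 - C/3 + z²/3)
(p(-25, -36) - 1724)*(2457 - 2027) = ((-4/3 - ⅓*(-25) + (⅓)*(-36)²) - 1724)*(2457 - 2027) = ((-4/3 + 25/3 + (⅓)*1296) - 1724)*430 = ((-4/3 + 25/3 + 432) - 1724)*430 = (439 - 1724)*430 = -1285*430 = -552550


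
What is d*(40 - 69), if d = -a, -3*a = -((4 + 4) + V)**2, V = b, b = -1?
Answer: 1421/3 ≈ 473.67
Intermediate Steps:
V = -1
a = 49/3 (a = -(-1)*((4 + 4) - 1)**2/3 = -(-1)*(8 - 1)**2/3 = -(-1)*7**2/3 = -(-1)*49/3 = -1/3*(-49) = 49/3 ≈ 16.333)
d = -49/3 (d = -1*49/3 = -49/3 ≈ -16.333)
d*(40 - 69) = -49*(40 - 69)/3 = -49/3*(-29) = 1421/3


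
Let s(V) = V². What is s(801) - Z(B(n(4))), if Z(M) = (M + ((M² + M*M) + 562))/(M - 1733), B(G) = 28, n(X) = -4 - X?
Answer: 1093931863/1705 ≈ 6.4160e+5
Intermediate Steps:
Z(M) = (562 + M + 2*M²)/(-1733 + M) (Z(M) = (M + ((M² + M²) + 562))/(-1733 + M) = (M + (2*M² + 562))/(-1733 + M) = (M + (562 + 2*M²))/(-1733 + M) = (562 + M + 2*M²)/(-1733 + M))
s(801) - Z(B(n(4))) = 801² - (562 + 28 + 2*28²)/(-1733 + 28) = 641601 - (562 + 28 + 2*784)/(-1705) = 641601 - (-1)*(562 + 28 + 1568)/1705 = 641601 - (-1)*2158/1705 = 641601 - 1*(-2158/1705) = 641601 + 2158/1705 = 1093931863/1705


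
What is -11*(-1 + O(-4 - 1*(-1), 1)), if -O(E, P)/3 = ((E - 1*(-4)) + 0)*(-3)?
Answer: -88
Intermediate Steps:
O(E, P) = 36 + 9*E (O(E, P) = -3*((E - 1*(-4)) + 0)*(-3) = -3*((E + 4) + 0)*(-3) = -3*((4 + E) + 0)*(-3) = -3*(4 + E)*(-3) = -3*(-12 - 3*E) = 36 + 9*E)
-11*(-1 + O(-4 - 1*(-1), 1)) = -11*(-1 + (36 + 9*(-4 - 1*(-1)))) = -11*(-1 + (36 + 9*(-4 + 1))) = -11*(-1 + (36 + 9*(-3))) = -11*(-1 + (36 - 27)) = -11*(-1 + 9) = -11*8 = -88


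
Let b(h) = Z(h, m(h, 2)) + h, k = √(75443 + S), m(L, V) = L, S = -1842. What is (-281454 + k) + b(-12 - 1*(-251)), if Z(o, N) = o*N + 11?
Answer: -224083 + √73601 ≈ -2.2381e+5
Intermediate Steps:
k = √73601 (k = √(75443 - 1842) = √73601 ≈ 271.29)
Z(o, N) = 11 + N*o (Z(o, N) = N*o + 11 = 11 + N*o)
b(h) = 11 + h + h² (b(h) = (11 + h*h) + h = (11 + h²) + h = 11 + h + h²)
(-281454 + k) + b(-12 - 1*(-251)) = (-281454 + √73601) + (11 + (-12 - 1*(-251)) + (-12 - 1*(-251))²) = (-281454 + √73601) + (11 + (-12 + 251) + (-12 + 251)²) = (-281454 + √73601) + (11 + 239 + 239²) = (-281454 + √73601) + (11 + 239 + 57121) = (-281454 + √73601) + 57371 = -224083 + √73601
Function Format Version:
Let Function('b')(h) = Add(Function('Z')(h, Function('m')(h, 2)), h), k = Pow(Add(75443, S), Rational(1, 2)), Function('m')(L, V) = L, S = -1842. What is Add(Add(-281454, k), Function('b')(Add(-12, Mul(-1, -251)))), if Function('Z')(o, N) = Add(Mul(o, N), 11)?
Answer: Add(-224083, Pow(73601, Rational(1, 2))) ≈ -2.2381e+5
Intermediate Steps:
k = Pow(73601, Rational(1, 2)) (k = Pow(Add(75443, -1842), Rational(1, 2)) = Pow(73601, Rational(1, 2)) ≈ 271.29)
Function('Z')(o, N) = Add(11, Mul(N, o)) (Function('Z')(o, N) = Add(Mul(N, o), 11) = Add(11, Mul(N, o)))
Function('b')(h) = Add(11, h, Pow(h, 2)) (Function('b')(h) = Add(Add(11, Mul(h, h)), h) = Add(Add(11, Pow(h, 2)), h) = Add(11, h, Pow(h, 2)))
Add(Add(-281454, k), Function('b')(Add(-12, Mul(-1, -251)))) = Add(Add(-281454, Pow(73601, Rational(1, 2))), Add(11, Add(-12, Mul(-1, -251)), Pow(Add(-12, Mul(-1, -251)), 2))) = Add(Add(-281454, Pow(73601, Rational(1, 2))), Add(11, Add(-12, 251), Pow(Add(-12, 251), 2))) = Add(Add(-281454, Pow(73601, Rational(1, 2))), Add(11, 239, Pow(239, 2))) = Add(Add(-281454, Pow(73601, Rational(1, 2))), Add(11, 239, 57121)) = Add(Add(-281454, Pow(73601, Rational(1, 2))), 57371) = Add(-224083, Pow(73601, Rational(1, 2)))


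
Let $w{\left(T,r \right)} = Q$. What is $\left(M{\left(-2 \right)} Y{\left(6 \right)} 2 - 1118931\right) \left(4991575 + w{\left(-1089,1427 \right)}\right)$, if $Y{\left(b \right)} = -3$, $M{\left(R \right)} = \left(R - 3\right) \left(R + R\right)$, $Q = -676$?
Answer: $-5585070516849$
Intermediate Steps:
$M{\left(R \right)} = 2 R \left(-3 + R\right)$ ($M{\left(R \right)} = \left(-3 + R\right) 2 R = 2 R \left(-3 + R\right)$)
$w{\left(T,r \right)} = -676$
$\left(M{\left(-2 \right)} Y{\left(6 \right)} 2 - 1118931\right) \left(4991575 + w{\left(-1089,1427 \right)}\right) = \left(2 \left(-2\right) \left(-3 - 2\right) \left(-3\right) 2 - 1118931\right) \left(4991575 - 676\right) = \left(2 \left(-2\right) \left(-5\right) \left(-3\right) 2 - 1118931\right) 4990899 = \left(20 \left(-3\right) 2 - 1118931\right) 4990899 = \left(\left(-60\right) 2 - 1118931\right) 4990899 = \left(-120 - 1118931\right) 4990899 = \left(-1119051\right) 4990899 = -5585070516849$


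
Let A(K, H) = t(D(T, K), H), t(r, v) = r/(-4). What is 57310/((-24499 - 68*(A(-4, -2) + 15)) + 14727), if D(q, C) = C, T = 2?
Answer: -5731/1086 ≈ -5.2772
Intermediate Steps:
t(r, v) = -r/4 (t(r, v) = r*(-1/4) = -r/4)
A(K, H) = -K/4
57310/((-24499 - 68*(A(-4, -2) + 15)) + 14727) = 57310/((-24499 - 68*(-1/4*(-4) + 15)) + 14727) = 57310/((-24499 - 68*(1 + 15)) + 14727) = 57310/((-24499 - 68*16) + 14727) = 57310/((-24499 - 1088) + 14727) = 57310/(-25587 + 14727) = 57310/(-10860) = 57310*(-1/10860) = -5731/1086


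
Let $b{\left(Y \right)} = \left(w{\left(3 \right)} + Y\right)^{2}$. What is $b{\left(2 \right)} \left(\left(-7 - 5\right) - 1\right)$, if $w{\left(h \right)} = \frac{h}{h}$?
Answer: $-117$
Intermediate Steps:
$w{\left(h \right)} = 1$
$b{\left(Y \right)} = \left(1 + Y\right)^{2}$
$b{\left(2 \right)} \left(\left(-7 - 5\right) - 1\right) = \left(1 + 2\right)^{2} \left(\left(-7 - 5\right) - 1\right) = 3^{2} \left(-12 - 1\right) = 9 \left(-13\right) = -117$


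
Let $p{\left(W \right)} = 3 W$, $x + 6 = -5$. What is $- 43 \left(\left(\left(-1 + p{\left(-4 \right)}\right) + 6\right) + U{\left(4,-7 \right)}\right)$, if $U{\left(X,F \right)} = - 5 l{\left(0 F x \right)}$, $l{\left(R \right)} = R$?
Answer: $301$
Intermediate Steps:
$x = -11$ ($x = -6 - 5 = -11$)
$U{\left(X,F \right)} = 0$ ($U{\left(X,F \right)} = - 5 \cdot 0 F \left(-11\right) = - 5 \cdot 0 \left(-11\right) = \left(-5\right) 0 = 0$)
$- 43 \left(\left(\left(-1 + p{\left(-4 \right)}\right) + 6\right) + U{\left(4,-7 \right)}\right) = - 43 \left(\left(\left(-1 + 3 \left(-4\right)\right) + 6\right) + 0\right) = - 43 \left(\left(\left(-1 - 12\right) + 6\right) + 0\right) = - 43 \left(\left(-13 + 6\right) + 0\right) = - 43 \left(-7 + 0\right) = \left(-43\right) \left(-7\right) = 301$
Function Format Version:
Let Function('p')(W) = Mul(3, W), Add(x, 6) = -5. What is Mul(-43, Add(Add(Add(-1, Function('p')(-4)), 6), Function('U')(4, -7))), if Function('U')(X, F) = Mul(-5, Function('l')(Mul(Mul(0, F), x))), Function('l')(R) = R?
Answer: 301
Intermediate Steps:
x = -11 (x = Add(-6, -5) = -11)
Function('U')(X, F) = 0 (Function('U')(X, F) = Mul(-5, Mul(Mul(0, F), -11)) = Mul(-5, Mul(0, -11)) = Mul(-5, 0) = 0)
Mul(-43, Add(Add(Add(-1, Function('p')(-4)), 6), Function('U')(4, -7))) = Mul(-43, Add(Add(Add(-1, Mul(3, -4)), 6), 0)) = Mul(-43, Add(Add(Add(-1, -12), 6), 0)) = Mul(-43, Add(Add(-13, 6), 0)) = Mul(-43, Add(-7, 0)) = Mul(-43, -7) = 301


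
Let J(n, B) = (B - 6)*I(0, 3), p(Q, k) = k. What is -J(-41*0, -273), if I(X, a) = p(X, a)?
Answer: 837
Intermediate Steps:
I(X, a) = a
J(n, B) = -18 + 3*B (J(n, B) = (B - 6)*3 = (-6 + B)*3 = -18 + 3*B)
-J(-41*0, -273) = -(-18 + 3*(-273)) = -(-18 - 819) = -1*(-837) = 837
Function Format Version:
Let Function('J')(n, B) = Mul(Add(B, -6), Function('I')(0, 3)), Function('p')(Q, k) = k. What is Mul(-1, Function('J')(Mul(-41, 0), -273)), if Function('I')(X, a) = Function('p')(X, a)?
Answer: 837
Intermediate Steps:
Function('I')(X, a) = a
Function('J')(n, B) = Add(-18, Mul(3, B)) (Function('J')(n, B) = Mul(Add(B, -6), 3) = Mul(Add(-6, B), 3) = Add(-18, Mul(3, B)))
Mul(-1, Function('J')(Mul(-41, 0), -273)) = Mul(-1, Add(-18, Mul(3, -273))) = Mul(-1, Add(-18, -819)) = Mul(-1, -837) = 837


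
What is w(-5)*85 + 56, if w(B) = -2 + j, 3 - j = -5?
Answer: 566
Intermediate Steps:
j = 8 (j = 3 - 1*(-5) = 3 + 5 = 8)
w(B) = 6 (w(B) = -2 + 8 = 6)
w(-5)*85 + 56 = 6*85 + 56 = 510 + 56 = 566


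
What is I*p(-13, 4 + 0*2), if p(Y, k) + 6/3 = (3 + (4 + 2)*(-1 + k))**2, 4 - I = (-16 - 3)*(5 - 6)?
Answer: -6585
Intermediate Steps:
I = -15 (I = 4 - (-16 - 3)*(5 - 6) = 4 - (-19)*(-1) = 4 - 1*19 = 4 - 19 = -15)
p(Y, k) = -2 + (-3 + 6*k)**2 (p(Y, k) = -2 + (3 + (4 + 2)*(-1 + k))**2 = -2 + (3 + 6*(-1 + k))**2 = -2 + (3 + (-6 + 6*k))**2 = -2 + (-3 + 6*k)**2)
I*p(-13, 4 + 0*2) = -15*(-2 + 9*(-1 + 2*(4 + 0*2))**2) = -15*(-2 + 9*(-1 + 2*(4 + 0))**2) = -15*(-2 + 9*(-1 + 2*4)**2) = -15*(-2 + 9*(-1 + 8)**2) = -15*(-2 + 9*7**2) = -15*(-2 + 9*49) = -15*(-2 + 441) = -15*439 = -6585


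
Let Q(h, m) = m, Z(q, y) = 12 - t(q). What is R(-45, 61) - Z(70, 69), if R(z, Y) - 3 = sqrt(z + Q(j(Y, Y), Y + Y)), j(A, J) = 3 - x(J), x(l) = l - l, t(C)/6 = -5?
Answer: -39 + sqrt(77) ≈ -30.225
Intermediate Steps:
t(C) = -30 (t(C) = 6*(-5) = -30)
Z(q, y) = 42 (Z(q, y) = 12 - 1*(-30) = 12 + 30 = 42)
x(l) = 0
j(A, J) = 3 (j(A, J) = 3 - 1*0 = 3 + 0 = 3)
R(z, Y) = 3 + sqrt(z + 2*Y) (R(z, Y) = 3 + sqrt(z + (Y + Y)) = 3 + sqrt(z + 2*Y))
R(-45, 61) - Z(70, 69) = (3 + sqrt(-45 + 2*61)) - 1*42 = (3 + sqrt(-45 + 122)) - 42 = (3 + sqrt(77)) - 42 = -39 + sqrt(77)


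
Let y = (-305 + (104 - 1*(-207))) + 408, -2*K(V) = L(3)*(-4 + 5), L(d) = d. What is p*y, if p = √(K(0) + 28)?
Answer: 207*√106 ≈ 2131.2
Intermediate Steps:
K(V) = -3/2 (K(V) = -3*(-4 + 5)/2 = -3/2)
y = 414 (y = (-305 + (104 + 207)) + 408 = (-305 + 311) + 408 = 6 + 408 = 414)
p = √106/2 (p = √(-3/2 + 28) = √(53/2) = √106/2 ≈ 5.1478)
p*y = (√106/2)*414 = 207*√106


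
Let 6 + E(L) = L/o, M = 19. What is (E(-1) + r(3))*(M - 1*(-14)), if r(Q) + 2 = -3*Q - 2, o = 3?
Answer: -638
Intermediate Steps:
r(Q) = -4 - 3*Q (r(Q) = -2 + (-3*Q - 2) = -2 + (-2 - 3*Q) = -4 - 3*Q)
E(L) = -6 + L/3
(E(-1) + r(3))*(M - 1*(-14)) = ((-6 + (⅓)*(-1)) + (-4 - 3*3))*(19 - 1*(-14)) = ((-6 - ⅓) + (-4 - 9))*(19 + 14) = (-19/3 - 13)*33 = -58/3*33 = -638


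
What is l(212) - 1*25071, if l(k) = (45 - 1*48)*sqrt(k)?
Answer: -25071 - 6*sqrt(53) ≈ -25115.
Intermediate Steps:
l(k) = -3*sqrt(k) (l(k) = (45 - 48)*sqrt(k) = -3*sqrt(k))
l(212) - 1*25071 = -6*sqrt(53) - 1*25071 = -6*sqrt(53) - 25071 = -25071 - 6*sqrt(53)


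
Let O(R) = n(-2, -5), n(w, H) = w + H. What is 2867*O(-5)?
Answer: -20069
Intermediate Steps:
n(w, H) = H + w
O(R) = -7 (O(R) = -5 - 2 = -7)
2867*O(-5) = 2867*(-7) = -20069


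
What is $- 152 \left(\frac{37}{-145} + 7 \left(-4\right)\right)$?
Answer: $\frac{622744}{145} \approx 4294.8$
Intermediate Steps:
$- 152 \left(\frac{37}{-145} + 7 \left(-4\right)\right) = - 152 \left(37 \left(- \frac{1}{145}\right) - 28\right) = - 152 \left(- \frac{37}{145} - 28\right) = \left(-152\right) \left(- \frac{4097}{145}\right) = \frac{622744}{145}$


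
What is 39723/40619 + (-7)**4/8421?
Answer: 61719086/48864657 ≈ 1.2631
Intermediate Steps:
39723/40619 + (-7)**4/8421 = 39723*(1/40619) + 2401*(1/8421) = 39723/40619 + 343/1203 = 61719086/48864657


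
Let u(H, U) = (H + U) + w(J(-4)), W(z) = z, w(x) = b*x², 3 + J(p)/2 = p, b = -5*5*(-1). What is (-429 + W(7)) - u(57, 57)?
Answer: -5436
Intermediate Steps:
b = 25 (b = -25*(-1) = 25)
J(p) = -6 + 2*p
w(x) = 25*x²
u(H, U) = 4900 + H + U (u(H, U) = (H + U) + 25*(-6 + 2*(-4))² = (H + U) + 25*(-6 - 8)² = (H + U) + 25*(-14)² = (H + U) + 25*196 = (H + U) + 4900 = 4900 + H + U)
(-429 + W(7)) - u(57, 57) = (-429 + 7) - (4900 + 57 + 57) = -422 - 1*5014 = -422 - 5014 = -5436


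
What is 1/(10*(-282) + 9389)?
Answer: 1/6569 ≈ 0.00015223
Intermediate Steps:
1/(10*(-282) + 9389) = 1/(-2820 + 9389) = 1/6569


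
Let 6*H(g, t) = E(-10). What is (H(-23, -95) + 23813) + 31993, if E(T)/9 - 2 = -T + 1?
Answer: 111651/2 ≈ 55826.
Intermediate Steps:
E(T) = 27 - 9*T (E(T) = 18 + 9*(-T + 1) = 18 + 9*(1 - T) = 18 + (9 - 9*T) = 27 - 9*T)
H(g, t) = 39/2 (H(g, t) = (27 - 9*(-10))/6 = (27 + 90)/6 = (⅙)*117 = 39/2)
(H(-23, -95) + 23813) + 31993 = (39/2 + 23813) + 31993 = 47665/2 + 31993 = 111651/2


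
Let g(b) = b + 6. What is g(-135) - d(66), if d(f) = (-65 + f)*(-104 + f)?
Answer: -91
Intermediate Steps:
g(b) = 6 + b
d(f) = (-104 + f)*(-65 + f)
g(-135) - d(66) = (6 - 135) - (6760 + 66**2 - 169*66) = -129 - (6760 + 4356 - 11154) = -129 - 1*(-38) = -129 + 38 = -91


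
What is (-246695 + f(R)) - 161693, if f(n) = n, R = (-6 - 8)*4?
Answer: -408444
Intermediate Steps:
R = -56 (R = -14*4 = -56)
(-246695 + f(R)) - 161693 = (-246695 - 56) - 161693 = -246751 - 161693 = -408444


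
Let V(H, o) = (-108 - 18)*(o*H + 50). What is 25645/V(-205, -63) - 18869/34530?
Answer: -528495526/940131045 ≈ -0.56215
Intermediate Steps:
V(H, o) = -6300 - 126*H*o (V(H, o) = -126*(H*o + 50) = -126*(50 + H*o) = -6300 - 126*H*o)
25645/V(-205, -63) - 18869/34530 = 25645/(-6300 - 126*(-205)*(-63)) - 18869/34530 = 25645/(-6300 - 1627290) - 18869*1/34530 = 25645/(-1633590) - 18869/34530 = 25645*(-1/1633590) - 18869/34530 = -5129/326718 - 18869/34530 = -528495526/940131045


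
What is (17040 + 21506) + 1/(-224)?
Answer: 8634303/224 ≈ 38546.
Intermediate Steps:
(17040 + 21506) + 1/(-224) = 38546 - 1/224 = 8634303/224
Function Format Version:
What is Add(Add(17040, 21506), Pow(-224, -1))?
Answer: Rational(8634303, 224) ≈ 38546.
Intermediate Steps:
Add(Add(17040, 21506), Pow(-224, -1)) = Add(38546, Rational(-1, 224)) = Rational(8634303, 224)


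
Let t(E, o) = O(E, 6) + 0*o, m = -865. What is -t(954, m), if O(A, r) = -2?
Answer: 2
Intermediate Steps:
t(E, o) = -2 (t(E, o) = -2 + 0*o = -2 + 0 = -2)
-t(954, m) = -1*(-2) = 2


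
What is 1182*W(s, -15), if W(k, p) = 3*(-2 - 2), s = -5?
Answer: -14184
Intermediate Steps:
W(k, p) = -12 (W(k, p) = 3*(-4) = -12)
1182*W(s, -15) = 1182*(-12) = -14184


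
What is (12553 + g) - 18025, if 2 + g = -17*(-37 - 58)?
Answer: -3859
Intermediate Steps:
g = 1613 (g = -2 - 17*(-37 - 58) = -2 - 17*(-95) = -2 + 1615 = 1613)
(12553 + g) - 18025 = (12553 + 1613) - 18025 = 14166 - 18025 = -3859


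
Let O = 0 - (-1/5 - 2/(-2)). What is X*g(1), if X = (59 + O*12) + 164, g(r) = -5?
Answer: -1067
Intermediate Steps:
O = -⅘ (O = 0 - (-1*⅕ - 2*(-½)) = 0 - (-⅕ + 1) = 0 - 1*⅘ = 0 - ⅘ = -⅘ ≈ -0.80000)
X = 1067/5 (X = (59 - ⅘*12) + 164 = (59 - 48/5) + 164 = 247/5 + 164 = 1067/5 ≈ 213.40)
X*g(1) = (1067/5)*(-5) = -1067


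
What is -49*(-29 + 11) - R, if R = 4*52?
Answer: 674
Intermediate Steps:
R = 208
-49*(-29 + 11) - R = -49*(-29 + 11) - 1*208 = -49*(-18) - 208 = 882 - 208 = 674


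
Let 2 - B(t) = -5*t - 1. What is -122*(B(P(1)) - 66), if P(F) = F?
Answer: 7076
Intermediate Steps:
B(t) = 3 + 5*t (B(t) = 2 - (-5*t - 1) = 2 - (-1 - 5*t) = 2 + (1 + 5*t) = 3 + 5*t)
-122*(B(P(1)) - 66) = -122*((3 + 5*1) - 66) = -122*((3 + 5) - 66) = -122*(8 - 66) = -122*(-58) = 7076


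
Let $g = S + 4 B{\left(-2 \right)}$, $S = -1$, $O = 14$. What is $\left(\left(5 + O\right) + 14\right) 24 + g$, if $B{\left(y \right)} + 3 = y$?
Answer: $771$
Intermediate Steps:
$B{\left(y \right)} = -3 + y$
$g = -21$ ($g = -1 + 4 \left(-3 - 2\right) = -1 + 4 \left(-5\right) = -1 - 20 = -21$)
$\left(\left(5 + O\right) + 14\right) 24 + g = \left(\left(5 + 14\right) + 14\right) 24 - 21 = \left(19 + 14\right) 24 - 21 = 33 \cdot 24 - 21 = 792 - 21 = 771$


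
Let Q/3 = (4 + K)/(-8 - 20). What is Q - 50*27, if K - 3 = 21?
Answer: -1353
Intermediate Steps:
K = 24 (K = 3 + 21 = 24)
Q = -3 (Q = 3*((4 + 24)/(-8 - 20)) = 3*(28/(-28)) = 3*(28*(-1/28)) = 3*(-1) = -3)
Q - 50*27 = -3 - 50*27 = -3 - 1350 = -1353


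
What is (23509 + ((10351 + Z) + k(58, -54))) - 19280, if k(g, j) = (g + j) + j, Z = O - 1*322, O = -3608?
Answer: 10600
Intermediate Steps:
Z = -3930 (Z = -3608 - 1*322 = -3608 - 322 = -3930)
k(g, j) = g + 2*j
(23509 + ((10351 + Z) + k(58, -54))) - 19280 = (23509 + ((10351 - 3930) + (58 + 2*(-54)))) - 19280 = (23509 + (6421 + (58 - 108))) - 19280 = (23509 + (6421 - 50)) - 19280 = (23509 + 6371) - 19280 = 29880 - 19280 = 10600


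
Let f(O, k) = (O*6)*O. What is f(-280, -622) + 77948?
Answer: 548348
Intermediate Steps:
f(O, k) = 6*O**2 (f(O, k) = (6*O)*O = 6*O**2)
f(-280, -622) + 77948 = 6*(-280)**2 + 77948 = 6*78400 + 77948 = 470400 + 77948 = 548348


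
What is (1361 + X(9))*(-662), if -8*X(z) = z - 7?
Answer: -1801633/2 ≈ -9.0082e+5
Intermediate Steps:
X(z) = 7/8 - z/8 (X(z) = -(z - 7)/8 = -(-7 + z)/8 = 7/8 - z/8)
(1361 + X(9))*(-662) = (1361 + (7/8 - ⅛*9))*(-662) = (1361 + (7/8 - 9/8))*(-662) = (1361 - ¼)*(-662) = (5443/4)*(-662) = -1801633/2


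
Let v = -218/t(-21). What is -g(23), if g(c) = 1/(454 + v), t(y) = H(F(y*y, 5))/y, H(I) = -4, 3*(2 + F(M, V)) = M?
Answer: 2/1381 ≈ 0.0014482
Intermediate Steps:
F(M, V) = -2 + M/3
t(y) = -4/y
v = -2289/2 (v = -218/((-4/(-21))) = -218/((-4*(-1/21))) = -218/4/21 = -218*21/4 = -2289/2 ≈ -1144.5)
g(c) = -2/1381 (g(c) = 1/(454 - 2289/2) = 1/(-1381/2) = -2/1381)
-g(23) = -1*(-2/1381) = 2/1381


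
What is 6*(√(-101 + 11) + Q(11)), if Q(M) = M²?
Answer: 726 + 18*I*√10 ≈ 726.0 + 56.921*I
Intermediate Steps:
6*(√(-101 + 11) + Q(11)) = 6*(√(-101 + 11) + 11²) = 6*(√(-90) + 121) = 6*(3*I*√10 + 121) = 6*(121 + 3*I*√10) = 726 + 18*I*√10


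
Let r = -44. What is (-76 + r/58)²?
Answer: 4955076/841 ≈ 5891.9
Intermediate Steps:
(-76 + r/58)² = (-76 - 44/58)² = (-76 - 44*1/58)² = (-76 - 22/29)² = (-2226/29)² = 4955076/841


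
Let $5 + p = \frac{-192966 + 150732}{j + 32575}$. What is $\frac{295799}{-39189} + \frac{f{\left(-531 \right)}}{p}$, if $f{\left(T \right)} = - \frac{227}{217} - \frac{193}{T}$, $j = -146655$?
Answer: $- \frac{94894519462243}{12822595223193} \approx -7.4006$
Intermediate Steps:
$p = - \frac{264083}{57040}$ ($p = -5 + \frac{-192966 + 150732}{-146655 + 32575} = -5 - \frac{42234}{-114080} = -5 - - \frac{21117}{57040} = -5 + \frac{21117}{57040} = - \frac{264083}{57040} \approx -4.6298$)
$f{\left(T \right)} = - \frac{227}{217} - \frac{193}{T}$ ($f{\left(T \right)} = \left(-227\right) \frac{1}{217} - \frac{193}{T} = - \frac{227}{217} - \frac{193}{T}$)
$\frac{295799}{-39189} + \frac{f{\left(-531 \right)}}{p} = \frac{295799}{-39189} + \frac{- \frac{227}{217} - \frac{193}{-531}}{- \frac{264083}{57040}} = 295799 \left(- \frac{1}{39189}\right) + \left(- \frac{227}{217} - - \frac{193}{531}\right) \left(- \frac{57040}{264083}\right) = - \frac{295799}{39189} + \left(- \frac{227}{217} + \frac{193}{531}\right) \left(- \frac{57040}{264083}\right) = - \frac{295799}{39189} - - \frac{144727040}{981596511} = - \frac{295799}{39189} + \frac{144727040}{981596511} = - \frac{94894519462243}{12822595223193}$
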